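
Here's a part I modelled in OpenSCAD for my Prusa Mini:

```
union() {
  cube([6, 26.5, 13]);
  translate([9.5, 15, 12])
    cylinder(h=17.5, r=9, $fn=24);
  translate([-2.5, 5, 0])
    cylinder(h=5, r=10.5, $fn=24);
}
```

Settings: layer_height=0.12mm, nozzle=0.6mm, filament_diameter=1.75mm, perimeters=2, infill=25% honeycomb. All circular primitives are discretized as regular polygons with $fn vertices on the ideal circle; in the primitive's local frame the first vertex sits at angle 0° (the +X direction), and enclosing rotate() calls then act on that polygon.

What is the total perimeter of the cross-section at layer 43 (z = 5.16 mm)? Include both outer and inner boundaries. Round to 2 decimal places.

65.00 mm

At z = 5.16 mm: the cube (footprint 6×26.5) is included at this height (perimeter 65.00 mm); the cylinder at (9.5, 15) is absent (z outside [12, 29.5]); the cylinder at (-2.5, 5) does not reach this height (z outside [0, 5]); Combining (union): only the 6×26.5 cube is present, so the union is just that shape — boundary = 65.00 mm. Overall, the cross-section is a single solid region. Total boundary length (outer) = 65.00 mm.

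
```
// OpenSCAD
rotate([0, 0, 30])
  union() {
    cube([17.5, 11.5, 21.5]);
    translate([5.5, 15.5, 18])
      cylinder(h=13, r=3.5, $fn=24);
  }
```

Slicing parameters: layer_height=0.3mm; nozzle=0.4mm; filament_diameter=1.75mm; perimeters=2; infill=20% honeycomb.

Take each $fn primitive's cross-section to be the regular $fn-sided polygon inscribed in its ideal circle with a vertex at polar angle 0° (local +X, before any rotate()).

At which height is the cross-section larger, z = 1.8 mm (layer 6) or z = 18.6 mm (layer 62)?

Layer 6 (z = 1.8): the 17.5×11.5 cube contributes its full rectangle (area 201.25 mm²); the cylinder at (5.5, 15.5) is not intersected at this z (z outside [18, 31]); Taking the union: only the 17.5×11.5 cube is present, so the union is just that shape — area = 201.25 mm²; (whole slice rotated 30° about Z — lengths, areas and connectivity unchanged). So its area = 201.25 mm². Layer 62 (z = 18.6): the 17.5×11.5 cube contributes its full rectangle (area 201.25 mm²); the cylinder at (5.5, 15.5): section is a regular 24-gon, circumradius r=3.5 (area = (24/2)·3.500²·sin(360°/24) = 38.05 mm²); Taking the union: the 2 present regions are separate (no shared area or edge), so areas and boundary lengths simply add and each stays a separate island — area = 239.30 mm²; (whole slice rotated 30° about Z — lengths, areas and connectivity unchanged). So its area = 239.30 mm². Layer 62 is larger (239.30 vs 201.25 mm²).

layer 62 (z = 18.6 mm)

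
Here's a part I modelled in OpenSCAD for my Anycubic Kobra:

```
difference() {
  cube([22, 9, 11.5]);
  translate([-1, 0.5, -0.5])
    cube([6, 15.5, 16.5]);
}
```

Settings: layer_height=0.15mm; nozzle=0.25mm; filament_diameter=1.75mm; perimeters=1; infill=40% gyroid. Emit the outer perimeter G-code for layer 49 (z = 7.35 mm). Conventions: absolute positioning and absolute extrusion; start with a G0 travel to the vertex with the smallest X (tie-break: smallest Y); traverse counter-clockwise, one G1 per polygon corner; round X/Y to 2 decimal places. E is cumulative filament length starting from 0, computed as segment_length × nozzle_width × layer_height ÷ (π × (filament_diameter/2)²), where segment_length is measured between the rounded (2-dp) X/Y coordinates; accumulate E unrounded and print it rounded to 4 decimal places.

At z = 7.35 mm: the 22×9 cube contributes its full rectangle; the 6×15.5 cube at (-1, 0.5) contributes its full rectangle; After the difference (first − rest): starting from the 22×9 cube, the 6×15.5 cube at (-1, 0.5) partially overlaps it — only the 42.50 mm² overlap (of its 93.00 mm²) is removed, clipping the outline — 1 connected region. The outline is a single polygon with 6 vertices. Extrusion per mm of travel: 0.25 × 0.15 / (π × 0.875²) = 0.015591. Accumulating E over each segment gives final E = 0.9666.

G0 X0.00 Y0.00 Z7.35
G1 X22.00 Y0.00 E0.3430
G1 X22.00 Y9.00 E0.4833
G1 X5.00 Y9.00 E0.7484
G1 X5.00 Y0.50 E0.8809
G1 X0.00 Y0.50 E0.9588
G1 X0.00 Y0.00 E0.9666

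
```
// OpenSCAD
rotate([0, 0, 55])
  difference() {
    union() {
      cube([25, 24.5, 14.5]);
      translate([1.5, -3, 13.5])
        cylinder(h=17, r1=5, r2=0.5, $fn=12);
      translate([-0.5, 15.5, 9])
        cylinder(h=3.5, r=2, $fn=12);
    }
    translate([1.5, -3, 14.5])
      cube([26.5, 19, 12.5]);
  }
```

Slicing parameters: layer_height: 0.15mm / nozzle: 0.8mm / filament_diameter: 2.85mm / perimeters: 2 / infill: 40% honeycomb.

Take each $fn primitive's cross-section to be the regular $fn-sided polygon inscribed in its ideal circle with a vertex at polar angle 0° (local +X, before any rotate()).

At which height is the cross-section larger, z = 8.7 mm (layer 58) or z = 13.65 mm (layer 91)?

Layer 58 (z = 8.7): the cube (footprint 25×24.5) is included at this height (area 612.50 mm²); the cone at (1.5, -3) is not intersected at this z (z outside [13.5, 30.5]); the cylinder at (-0.5, 15.5) is absent (z outside [9, 12.5]); Combining (union): only the 25×24.5 cube is present, so the union is just that shape — area = 612.50 mm²; the cube at (1.5, -3) is absent (z outside [14.5, 27]); After the difference (first − rest): none of the subtracted shapes is present at this height, so the result so far is unchanged — area = 612.50 mm²; (rotated 55° about Z; rotation is an isometry so areas/perimeters/island counts are preserved). So its area = 612.50 mm². Layer 91 (z = 13.65): the cube (footprint 25×24.5) is included at this height (area 612.50 mm²); the cone at (1.5, -3) (r1=5→r2=0.5) has section circumradius 4.960 here — a regular 12-gon (area = (12/2)·4.960²·sin(360°/12) = 73.81 mm²); the cylinder at (-0.5, 15.5) does not reach this height (z outside [9, 12.5]); Merging all regions: the regions partially overlap — summed areas 686.31 mm² minus the doubly-counted overlap 7.52 mm² gives 678.80 mm² — area = 678.80 mm²; the cube at (1.5, -3) is absent (z outside [14.5, 27]); Subtracting the remaining from the first: none of the subtracted shapes is present at this height, so the result so far is unchanged — area = 678.80 mm²; (rotated 55° about Z; rotation is an isometry so areas/perimeters/island counts are preserved). So its area = 678.80 mm². Layer 91 is larger (678.80 vs 612.50 mm²).

layer 91 (z = 13.65 mm)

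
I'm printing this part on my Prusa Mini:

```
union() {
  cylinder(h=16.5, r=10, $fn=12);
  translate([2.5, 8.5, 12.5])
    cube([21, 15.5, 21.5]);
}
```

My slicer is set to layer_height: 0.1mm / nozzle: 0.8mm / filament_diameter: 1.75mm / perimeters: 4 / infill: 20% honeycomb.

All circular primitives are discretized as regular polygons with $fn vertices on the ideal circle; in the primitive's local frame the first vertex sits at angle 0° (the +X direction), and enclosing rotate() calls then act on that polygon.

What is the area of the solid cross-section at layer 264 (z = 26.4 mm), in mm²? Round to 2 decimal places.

At z = 26.4 mm: the cylinder does not reach this height (z outside [0, 16.5]); the cube at (2.5, 8.5) (footprint 21×15.5) is included at this height (area 325.50 mm²); Combining (union): only the 21×15.5 cube at (2.5, 8.5) is present, so the union is just that shape — area = 325.50 mm². Overall, the cross-section is a single solid region. Net area = 325.50 mm².

325.50 mm²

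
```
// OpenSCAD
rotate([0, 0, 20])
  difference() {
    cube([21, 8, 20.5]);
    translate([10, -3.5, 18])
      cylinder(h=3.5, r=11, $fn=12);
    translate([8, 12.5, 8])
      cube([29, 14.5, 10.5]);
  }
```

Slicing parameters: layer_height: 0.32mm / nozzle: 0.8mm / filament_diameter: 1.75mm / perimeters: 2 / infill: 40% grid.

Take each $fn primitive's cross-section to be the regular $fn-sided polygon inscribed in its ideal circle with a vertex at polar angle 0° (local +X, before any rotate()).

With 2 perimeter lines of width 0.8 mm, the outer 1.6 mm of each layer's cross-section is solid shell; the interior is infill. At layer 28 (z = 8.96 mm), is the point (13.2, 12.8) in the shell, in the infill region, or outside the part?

shell

At z = 8.96 mm: the cube (footprint 21×8) is included at this height; the cylinder at (10, -3.5) is not intersected at this z (z outside [18, 21.5]); the 29×14.5 cube at (8, 12.5) contributes its full rectangle; After the difference (first − rest): starting from the 21×8 cube, the 29×14.5 cube at (8, 12.5) misses the remaining region (no effect) — 1 connected region; (whole slice rotated 20° about Z — lengths, areas and connectivity unchanged). Overall, the cross-section is a single solid region. Undo the 20° rotation: the query point maps to (16.782, 7.513) in the un-rotated model frame. The nearest boundary edge runs (0.00, 8.00)→(21.00, 8.00); distance from the point to it = 0.49 mm. The point is inside the cross-section, 0.49 mm from the nearest boundary — within the 1.6 mm shell band (2 × 0.8).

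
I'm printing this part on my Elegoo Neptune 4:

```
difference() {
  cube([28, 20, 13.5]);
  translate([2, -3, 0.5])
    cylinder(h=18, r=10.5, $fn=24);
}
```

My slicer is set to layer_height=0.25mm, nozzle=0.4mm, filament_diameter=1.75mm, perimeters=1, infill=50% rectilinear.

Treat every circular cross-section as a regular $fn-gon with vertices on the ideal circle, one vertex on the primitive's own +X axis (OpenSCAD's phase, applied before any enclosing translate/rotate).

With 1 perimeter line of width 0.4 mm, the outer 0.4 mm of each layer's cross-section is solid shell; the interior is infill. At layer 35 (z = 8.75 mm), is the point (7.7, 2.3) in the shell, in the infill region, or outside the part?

outside

At z = 8.75 mm: the 28×20 cube contributes its full rectangle; the r=10.5 cylinder at (2, -3) contributes a regular 24-gon of circumradius 10.5; After the difference (first − rest): starting from the 28×20 cube, the r=10.5 cylinder at (2, -3) partially overlaps it — only the 69.44 mm² overlap (of its 342.42 mm²) is removed, clipping the outline — 1 connected region. Overall, the cross-section is a single solid region. The nearest boundary edge runs (11.09, 2.25)→(9.42, 4.42); distance from the point to it = 2.66 mm. The point is not inside any of the regions above, so it lies outside the cross-section (2.66 mm from the nearest boundary).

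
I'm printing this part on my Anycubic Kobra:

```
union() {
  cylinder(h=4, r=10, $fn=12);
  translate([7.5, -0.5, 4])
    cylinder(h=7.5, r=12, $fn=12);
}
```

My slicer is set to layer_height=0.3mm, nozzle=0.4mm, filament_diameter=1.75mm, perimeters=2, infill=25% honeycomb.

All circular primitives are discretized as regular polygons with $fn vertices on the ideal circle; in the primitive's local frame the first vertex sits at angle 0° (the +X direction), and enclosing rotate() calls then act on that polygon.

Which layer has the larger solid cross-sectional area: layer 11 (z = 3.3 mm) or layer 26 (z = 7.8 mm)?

layer 26 (z = 7.8 mm)

Layer 11 (z = 3.3): the r=10 cylinder gives a regular 12-gon of circumradius 10 (constant along its height) (area = (12/2)·10.000²·sin(360°/12) = 300.00 mm²); the cylinder at (7.5, -0.5) does not reach this height (z outside [4, 11.5]); Combining (union): only the r=10 cylinder is present, so the union is just that shape — area = 300.00 mm². So its area = 300.00 mm². Layer 26 (z = 7.8): the cylinder is not intersected at this z (z outside [0, 4]); the cylinder at (7.5, -0.5): section is a regular 12-gon, circumradius r=12 (area = (12/2)·12.000²·sin(360°/12) = 432.00 mm²); Taking the union: only the r=12 cylinder at (7.5, -0.5) is present, so the union is just that shape — area = 432.00 mm². So its area = 432.00 mm². Layer 26 is larger (432.00 vs 300.00 mm²).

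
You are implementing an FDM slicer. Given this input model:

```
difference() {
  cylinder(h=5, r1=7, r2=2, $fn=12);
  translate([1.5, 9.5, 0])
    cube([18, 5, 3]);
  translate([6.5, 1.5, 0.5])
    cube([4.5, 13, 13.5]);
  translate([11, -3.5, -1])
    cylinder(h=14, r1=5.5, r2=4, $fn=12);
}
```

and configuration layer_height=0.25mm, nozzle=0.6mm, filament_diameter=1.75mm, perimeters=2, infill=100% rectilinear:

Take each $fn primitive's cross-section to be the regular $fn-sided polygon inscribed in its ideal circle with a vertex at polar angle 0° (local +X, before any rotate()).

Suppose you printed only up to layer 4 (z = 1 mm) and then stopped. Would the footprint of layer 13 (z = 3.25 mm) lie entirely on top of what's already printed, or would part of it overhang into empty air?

entirely on top

Compare the two slices. At z = 1: the cone (r1=7→r2=2) has section circumradius 6.000 here — a regular 12-gon (area = (12/2)·6.000²·sin(360°/12) = 108.00 mm²); the 18×5 cube at (1.5, 9.5) contributes its full rectangle (area 90.00 mm²); the 4.5×13 cube at (6.5, 1.5) contributes its full rectangle (area 58.50 mm²); the cone at (11, -3.5) (r1=5.5→r2=4) has section circumradius 5.286 here — a regular 12-gon (area = (12/2)·5.286²·sin(360°/12) = 83.82 mm²); After the difference (first − rest): starting from the cone (108.00 mm²), the 18×5 cube at (1.5, 9.5) misses the remaining region (no effect); the 4.5×13 cube at (6.5, 1.5) misses the remaining region (no effect); the cone at (11, -3.5) misses the remaining region (no effect) — area = 108.00 mm². At z = 3.25: the cone contributes a regular 12-gon of circumradius 3.750 (interpolated between r1=7 and r2=2 at t=0.650) (area = (12/2)·3.750²·sin(360°/12) = 42.19 mm²); the cube at (1.5, 9.5) is not intersected at this z (z outside [0, 3]); the cube at (6.5, 1.5) (footprint 4.5×13) is included at this height (area 58.50 mm²); the cone at (11, -3.5): at t=0.304 of its height the radius interpolates to r₁+(r₂−r₁)t = 5.045, giving a regular 12-gon of that circumradius (area = (12/2)·5.045²·sin(360°/12) = 76.35 mm²); Taking the first minus the rest: starting from the cone (42.19 mm²), the 4.5×13 cube at (6.5, 1.5) misses the remaining region (no effect); the cone at (11, -3.5) misses the remaining region (no effect) — area = 42.19 mm². Checking containment: the cross-section at z = 3.25 is a subset of the cross-section at z = 1.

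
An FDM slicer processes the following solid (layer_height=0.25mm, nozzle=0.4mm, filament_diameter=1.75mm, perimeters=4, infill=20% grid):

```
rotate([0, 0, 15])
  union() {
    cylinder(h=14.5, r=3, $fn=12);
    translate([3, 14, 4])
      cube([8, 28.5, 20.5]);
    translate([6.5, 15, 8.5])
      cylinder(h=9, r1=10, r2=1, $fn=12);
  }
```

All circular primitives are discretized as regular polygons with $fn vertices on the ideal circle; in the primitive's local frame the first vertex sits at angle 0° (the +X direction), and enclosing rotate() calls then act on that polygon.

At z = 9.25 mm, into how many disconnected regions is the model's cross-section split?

At z = 9.25 mm: the cylinder: section is a regular 12-gon, circumradius r=3; the cube at (3, 14) is present — its section is the full 8×28.5 rectangle; the cone at (6.5, 15): at t=0.083 of its height the radius interpolates to r₁+(r₂−r₁)t = 9.250, giving a regular 12-gon of that circumradius; Merging all regions: the regions partially overlap (shared area 77.65 mm²), so overlapping operands fuse into one piece — 2 connected regions; (rotated 15° about Z; rotation is an isometry so areas/perimeters/island counts are preserved). The result has 2 disconnected regions.

2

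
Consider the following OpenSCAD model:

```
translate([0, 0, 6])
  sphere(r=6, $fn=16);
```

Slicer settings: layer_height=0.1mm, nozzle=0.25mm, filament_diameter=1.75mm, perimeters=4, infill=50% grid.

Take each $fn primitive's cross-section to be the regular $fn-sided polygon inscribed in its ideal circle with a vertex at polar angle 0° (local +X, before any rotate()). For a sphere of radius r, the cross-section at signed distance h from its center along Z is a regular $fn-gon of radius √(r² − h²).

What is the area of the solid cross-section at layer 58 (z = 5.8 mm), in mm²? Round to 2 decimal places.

110.09 mm²

At z = 5.8 mm: the r=6 sphere contributes a regular 16-gon of circumradius √(6²−0.2²) = 5.997 (area = (16/2)·5.997²·sin(360°/16) = 110.09 mm²). Overall, the cross-section is a single solid region. Net area = 110.09 mm².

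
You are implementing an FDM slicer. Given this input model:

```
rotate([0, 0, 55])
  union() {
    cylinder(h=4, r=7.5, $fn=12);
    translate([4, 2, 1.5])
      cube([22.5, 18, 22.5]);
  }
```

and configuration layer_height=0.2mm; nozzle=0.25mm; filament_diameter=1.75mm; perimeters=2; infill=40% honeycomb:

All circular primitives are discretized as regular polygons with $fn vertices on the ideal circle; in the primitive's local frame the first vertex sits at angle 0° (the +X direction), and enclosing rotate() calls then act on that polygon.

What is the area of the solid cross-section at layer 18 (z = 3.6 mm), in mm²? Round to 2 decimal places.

565.86 mm²

At z = 3.6 mm: the cylinder: section is a regular 12-gon, circumradius r=7.5 (area = (12/2)·7.500²·sin(360°/12) = 168.75 mm²); the cube at (4, 2) (footprint 22.5×18) is included at this height (area 405.00 mm²); Merging all regions: the regions partially overlap — summed areas 573.75 mm² minus the doubly-counted overlap 7.89 mm² gives 565.86 mm² — area = 565.86 mm²; (rotated 55° about Z; rotation is an isometry so areas/perimeters/island counts are preserved). Overall, the cross-section is a single solid region. Net area = 565.86 mm².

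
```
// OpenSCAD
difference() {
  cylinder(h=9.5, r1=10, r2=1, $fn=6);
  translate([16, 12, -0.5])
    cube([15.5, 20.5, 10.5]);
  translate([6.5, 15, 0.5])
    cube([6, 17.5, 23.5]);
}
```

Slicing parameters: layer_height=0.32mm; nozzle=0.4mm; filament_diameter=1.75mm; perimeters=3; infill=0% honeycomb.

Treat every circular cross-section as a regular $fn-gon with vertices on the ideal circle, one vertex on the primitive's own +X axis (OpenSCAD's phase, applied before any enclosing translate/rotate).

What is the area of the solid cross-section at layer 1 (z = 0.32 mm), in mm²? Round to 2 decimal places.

244.29 mm²

At z = 0.32 mm: the cone contributes a regular 6-gon of circumradius 9.697 (interpolated between r1=10 and r2=1 at t=0.034) (area = (6/2)·9.697²·sin(360°/6) = 244.29 mm²); the 15.5×20.5 cube at (16, 12) contributes its full rectangle (area 317.75 mm²); the cube at (6.5, 15) is not intersected at this z (z outside [0.5, 24]); Taking the first minus the rest: starting from the cone (244.29 mm²), the 15.5×20.5 cube at (16, 12) misses the remaining region (no effect) — area = 244.29 mm². Overall, the cross-section is a single solid region. Net area = 244.29 mm².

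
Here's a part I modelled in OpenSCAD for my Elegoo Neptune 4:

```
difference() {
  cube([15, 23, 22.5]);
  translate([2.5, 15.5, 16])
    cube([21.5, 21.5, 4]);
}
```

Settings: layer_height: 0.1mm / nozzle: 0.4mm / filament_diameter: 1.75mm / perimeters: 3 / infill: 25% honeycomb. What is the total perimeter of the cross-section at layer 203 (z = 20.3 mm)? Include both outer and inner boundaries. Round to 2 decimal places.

At z = 20.3 mm: the cube (footprint 15×23) is included at this height (perimeter 76.00 mm); the cube at (2.5, 15.5) does not reach this height (z outside [16, 20]); After the difference (first − rest): none of the subtracted shapes is present at this height, so the 15×23 cube is unchanged — boundary = 76.00 mm. Overall, the cross-section is a single solid region. Total boundary length (outer) = 76.00 mm.

76.00 mm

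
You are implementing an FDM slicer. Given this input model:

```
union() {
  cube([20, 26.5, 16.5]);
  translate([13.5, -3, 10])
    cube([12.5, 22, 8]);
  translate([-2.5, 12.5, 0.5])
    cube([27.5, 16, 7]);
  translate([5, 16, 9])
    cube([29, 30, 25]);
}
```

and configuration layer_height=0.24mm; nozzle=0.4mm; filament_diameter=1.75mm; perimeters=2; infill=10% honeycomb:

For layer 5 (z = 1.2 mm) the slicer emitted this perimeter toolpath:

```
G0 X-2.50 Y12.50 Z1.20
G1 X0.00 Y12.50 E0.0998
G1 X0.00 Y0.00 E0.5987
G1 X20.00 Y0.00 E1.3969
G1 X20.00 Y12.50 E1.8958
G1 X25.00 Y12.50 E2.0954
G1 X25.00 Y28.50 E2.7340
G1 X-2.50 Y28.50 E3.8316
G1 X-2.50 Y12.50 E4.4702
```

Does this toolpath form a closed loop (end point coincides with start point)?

Start point (G0): (-2.50, 12.50). End point (last G1): the path returns to the start — closed.

yes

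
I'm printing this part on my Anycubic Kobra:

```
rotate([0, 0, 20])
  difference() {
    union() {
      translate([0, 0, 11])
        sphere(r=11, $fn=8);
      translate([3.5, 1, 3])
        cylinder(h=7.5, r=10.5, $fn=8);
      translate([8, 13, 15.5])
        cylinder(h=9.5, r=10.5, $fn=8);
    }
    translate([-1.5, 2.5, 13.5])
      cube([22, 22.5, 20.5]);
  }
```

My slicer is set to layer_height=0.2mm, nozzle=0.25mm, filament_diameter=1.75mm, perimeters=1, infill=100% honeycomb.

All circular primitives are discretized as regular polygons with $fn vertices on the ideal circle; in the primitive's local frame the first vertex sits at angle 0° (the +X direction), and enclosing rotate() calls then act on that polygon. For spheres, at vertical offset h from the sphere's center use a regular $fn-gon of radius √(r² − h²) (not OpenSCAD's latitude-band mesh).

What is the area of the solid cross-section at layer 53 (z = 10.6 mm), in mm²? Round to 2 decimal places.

341.79 mm²

At z = 10.6 mm: the sphere: section is a regular 8-gon, circumradius = √(r²−h²) = √(11²−0.4²) = 10.993 (area = (8/2)·10.993²·sin(360°/8) = 341.79 mm²); the cylinder at (3.5, 1) is not intersected at this z (z outside [3, 10.5]); the cylinder at (8, 13) does not reach this height (z outside [15.5, 25]); Combining (union): only the r=11 sphere is present, so the union is just that shape — area = 341.79 mm²; the cube at (-1.5, 2.5) is absent (z outside [13.5, 34]); Taking the first minus the rest: none of the subtracted shapes is present at this height, so the result so far is unchanged — area = 341.79 mm²; (rotated 20° about Z; rotation is an isometry so areas/perimeters/island counts are preserved). Overall, the cross-section is a single solid region. Net area = 341.79 mm².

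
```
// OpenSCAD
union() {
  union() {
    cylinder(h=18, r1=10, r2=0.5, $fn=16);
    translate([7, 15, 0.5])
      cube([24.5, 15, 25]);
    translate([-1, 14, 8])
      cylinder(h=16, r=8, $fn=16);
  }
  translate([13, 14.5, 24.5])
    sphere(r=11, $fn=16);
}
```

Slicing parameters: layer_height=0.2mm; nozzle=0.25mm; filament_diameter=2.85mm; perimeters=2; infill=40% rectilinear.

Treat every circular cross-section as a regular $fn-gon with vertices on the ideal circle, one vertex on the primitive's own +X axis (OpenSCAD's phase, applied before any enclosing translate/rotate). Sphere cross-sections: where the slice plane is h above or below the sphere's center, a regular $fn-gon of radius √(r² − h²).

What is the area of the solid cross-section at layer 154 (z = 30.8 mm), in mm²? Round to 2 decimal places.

At z = 30.8 mm: the cone is absent (z outside [0, 18]); the cube at (7, 15) is absent (z outside [0.5, 25.5]); the cylinder at (-1, 14) is not intersected at this z (z outside [8, 24]); Merging all regions: nothing is present at this height; the r=11 sphere at (13, 14.5) contributes a regular 16-gon of circumradius √(11²−6.3²) = 9.017 (area = (16/2)·9.017²·sin(360°/16) = 248.93 mm²); Taking the union: only the r=11 sphere at (13, 14.5) is present, so the union is just that shape — area = 248.93 mm². Overall, the cross-section is a single solid region. Net area = 248.93 mm².

248.93 mm²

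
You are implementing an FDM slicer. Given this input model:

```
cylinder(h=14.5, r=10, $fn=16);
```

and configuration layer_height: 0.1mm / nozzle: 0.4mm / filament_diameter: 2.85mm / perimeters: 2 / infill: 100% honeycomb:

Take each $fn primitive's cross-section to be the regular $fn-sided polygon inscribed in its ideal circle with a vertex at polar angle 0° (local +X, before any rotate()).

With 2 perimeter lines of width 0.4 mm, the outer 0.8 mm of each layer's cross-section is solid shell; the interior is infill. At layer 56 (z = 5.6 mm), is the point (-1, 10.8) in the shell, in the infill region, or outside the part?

outside

At z = 5.6 mm: the r=10 cylinder gives a regular 16-gon of circumradius 10 (constant along its height). Overall, the cross-section is a single solid region. The nearest boundary edge runs (0.00, 10.00)→(-3.83, 9.24); distance from the point to it = 0.98 mm. The point is not inside any of the regions above, so it lies outside the cross-section (0.98 mm from the nearest boundary).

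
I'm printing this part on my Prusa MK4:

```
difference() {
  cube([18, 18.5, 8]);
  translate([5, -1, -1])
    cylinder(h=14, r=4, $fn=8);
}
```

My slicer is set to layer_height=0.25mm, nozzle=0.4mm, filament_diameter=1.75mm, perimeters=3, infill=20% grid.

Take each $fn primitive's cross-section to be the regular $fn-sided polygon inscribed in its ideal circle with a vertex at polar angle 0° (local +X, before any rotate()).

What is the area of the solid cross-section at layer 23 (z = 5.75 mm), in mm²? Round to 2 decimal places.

317.96 mm²

At z = 5.75 mm: the cube (footprint 18×18.5) is included at this height (area 333.00 mm²); the cylinder at (5, -1): section is a regular 8-gon, circumradius r=4 (area = (8/2)·4.000²·sin(360°/8) = 45.25 mm²); Subtracting the remaining from the first: starting from the 18×18.5 cube (333.00 mm²), the r=4 cylinder at (5, -1) partially overlaps it — only the 15.04 mm² overlap (of its 45.25 mm²) is removed, clipping the outline — area = 317.96 mm². Overall, the cross-section is a single solid region. Net area = 317.96 mm².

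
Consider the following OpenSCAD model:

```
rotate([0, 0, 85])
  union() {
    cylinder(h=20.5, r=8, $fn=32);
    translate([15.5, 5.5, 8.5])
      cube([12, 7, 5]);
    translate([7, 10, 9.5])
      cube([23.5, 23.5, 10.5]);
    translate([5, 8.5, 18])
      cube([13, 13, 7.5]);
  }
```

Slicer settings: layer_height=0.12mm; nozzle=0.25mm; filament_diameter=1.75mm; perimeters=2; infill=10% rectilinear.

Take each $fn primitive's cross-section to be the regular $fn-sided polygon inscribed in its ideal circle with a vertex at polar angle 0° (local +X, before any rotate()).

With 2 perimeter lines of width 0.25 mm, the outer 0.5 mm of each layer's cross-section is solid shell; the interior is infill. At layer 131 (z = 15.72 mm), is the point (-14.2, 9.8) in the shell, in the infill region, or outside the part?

infill

At z = 15.72 mm: the r=8 cylinder gives a regular 32-gon of circumradius 8 (constant along its height); the cube at (15.5, 5.5) is not intersected at this z (z outside [8.5, 13.5]); the 23.5×23.5 cube at (7, 10) contributes its full rectangle; the cube at (5, 8.5) does not reach this height (z outside [18, 25.5]); Merging all regions: the 2 present regions are separate (no shared area or edge), so areas and boundary lengths simply add and each stays a separate island — 2 connected regions; (rotated 85° about Z; rotation is an isometry so areas/perimeters/island counts are preserved). Overall, the cross-section has 2 separate islands. Undo the 85° rotation: the query point maps to (8.525, 15.000) in the un-rotated model frame. The nearest boundary edge runs (7.00, 10.00)→(7.00, 33.50); distance from the point to it = 1.53 mm. (Shell/infill is judged within the island containing the point — the largest one.) The point is inside the cross-section and 1.53 mm from the nearest boundary — more than the 0.5 mm shell width (2 × 0.25), so it's in the infill interior.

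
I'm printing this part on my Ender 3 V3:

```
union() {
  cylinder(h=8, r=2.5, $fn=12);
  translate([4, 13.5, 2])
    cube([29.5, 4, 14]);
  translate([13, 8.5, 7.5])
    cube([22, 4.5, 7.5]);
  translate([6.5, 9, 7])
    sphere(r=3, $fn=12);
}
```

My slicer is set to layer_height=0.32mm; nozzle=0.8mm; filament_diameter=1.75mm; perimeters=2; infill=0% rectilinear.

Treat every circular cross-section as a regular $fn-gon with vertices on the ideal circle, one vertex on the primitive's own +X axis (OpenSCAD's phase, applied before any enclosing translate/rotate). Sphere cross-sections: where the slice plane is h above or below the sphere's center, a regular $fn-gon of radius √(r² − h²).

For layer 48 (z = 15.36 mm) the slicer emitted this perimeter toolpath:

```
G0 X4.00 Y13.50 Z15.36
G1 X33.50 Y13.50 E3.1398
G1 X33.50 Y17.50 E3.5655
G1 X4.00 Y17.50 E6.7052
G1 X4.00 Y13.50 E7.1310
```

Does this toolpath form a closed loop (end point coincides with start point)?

Start point (G0): (4.00, 13.50). End point (last G1): the path returns to the start — closed.

yes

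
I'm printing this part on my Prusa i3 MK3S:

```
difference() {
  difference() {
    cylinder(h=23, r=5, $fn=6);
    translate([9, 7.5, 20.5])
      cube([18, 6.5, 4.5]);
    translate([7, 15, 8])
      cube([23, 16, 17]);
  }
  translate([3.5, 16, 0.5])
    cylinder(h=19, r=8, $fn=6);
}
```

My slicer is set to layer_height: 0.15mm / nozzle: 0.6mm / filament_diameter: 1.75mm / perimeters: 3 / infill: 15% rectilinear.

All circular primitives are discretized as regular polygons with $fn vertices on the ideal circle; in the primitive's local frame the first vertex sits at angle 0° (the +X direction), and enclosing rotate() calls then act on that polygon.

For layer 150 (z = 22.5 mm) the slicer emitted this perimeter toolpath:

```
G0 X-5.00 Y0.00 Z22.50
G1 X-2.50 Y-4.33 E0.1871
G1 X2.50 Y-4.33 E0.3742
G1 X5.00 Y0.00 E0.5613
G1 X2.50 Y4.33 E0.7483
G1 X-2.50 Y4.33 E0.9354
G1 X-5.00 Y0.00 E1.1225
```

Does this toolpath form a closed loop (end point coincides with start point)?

yes

Start point (G0): (-5.00, 0.00). End point (last G1): the path returns to the start — closed.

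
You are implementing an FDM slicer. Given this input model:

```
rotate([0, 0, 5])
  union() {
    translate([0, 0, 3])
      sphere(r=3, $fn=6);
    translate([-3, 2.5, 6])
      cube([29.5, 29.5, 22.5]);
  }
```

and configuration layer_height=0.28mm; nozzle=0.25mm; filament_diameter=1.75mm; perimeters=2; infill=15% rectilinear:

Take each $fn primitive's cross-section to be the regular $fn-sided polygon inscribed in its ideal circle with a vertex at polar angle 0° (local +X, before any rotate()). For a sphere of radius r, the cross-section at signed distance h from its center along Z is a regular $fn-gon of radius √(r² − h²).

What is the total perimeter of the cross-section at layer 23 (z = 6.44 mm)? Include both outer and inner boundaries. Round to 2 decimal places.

At z = 6.44 mm: the sphere is absent (|z−center|=3.440 > r=3); the cube at (-3, 2.5) (footprint 29.5×29.5) is included at this height (perimeter 118.00 mm); Merging all regions: only the 29.5×29.5 cube at (-3, 2.5) is present, so the union is just that shape — boundary = 118.00 mm; (whole slice rotated 5° about Z — lengths, areas and connectivity unchanged). Overall, the cross-section is a single solid region. Total boundary length (outer) = 118.00 mm.

118.00 mm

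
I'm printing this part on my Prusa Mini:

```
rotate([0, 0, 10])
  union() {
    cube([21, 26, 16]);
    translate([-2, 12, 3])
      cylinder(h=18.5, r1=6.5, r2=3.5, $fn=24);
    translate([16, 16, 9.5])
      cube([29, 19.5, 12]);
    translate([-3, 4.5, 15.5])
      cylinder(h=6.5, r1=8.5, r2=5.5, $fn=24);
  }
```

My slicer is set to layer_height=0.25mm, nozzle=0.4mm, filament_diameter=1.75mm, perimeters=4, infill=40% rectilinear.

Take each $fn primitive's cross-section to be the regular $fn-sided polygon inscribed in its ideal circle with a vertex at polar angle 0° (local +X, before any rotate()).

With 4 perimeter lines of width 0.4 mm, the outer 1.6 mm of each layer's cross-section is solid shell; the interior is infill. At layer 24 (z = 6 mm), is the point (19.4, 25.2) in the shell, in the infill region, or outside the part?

outside

At z = 6 mm: the 21×26 cube contributes its full rectangle; the cone at (-2, 12) contributes a regular 24-gon of circumradius 6.014 (interpolated between r1=6.5 and r2=3.5 at t=0.162); the cube at (16, 16) is absent (z outside [9.5, 21.5]); the cone at (-3, 4.5) is not intersected at this z (z outside [15.5, 22]); Taking the union: the regions partially overlap (shared area 32.69 mm²), so overlapping operands fuse into one piece — 1 connected region; (rotated 10° about Z; rotation is an isometry so areas/perimeters/island counts are preserved). Overall, the cross-section is a single solid region. Undo the 10° rotation: the query point maps to (23.481, 21.448) in the un-rotated model frame. The nearest boundary edge runs (21.00, 26.00)→(21.00, 0.00); distance from the point to it = 2.48 mm. The point is not inside any of the regions above, so it lies outside the cross-section (2.48 mm from the nearest boundary).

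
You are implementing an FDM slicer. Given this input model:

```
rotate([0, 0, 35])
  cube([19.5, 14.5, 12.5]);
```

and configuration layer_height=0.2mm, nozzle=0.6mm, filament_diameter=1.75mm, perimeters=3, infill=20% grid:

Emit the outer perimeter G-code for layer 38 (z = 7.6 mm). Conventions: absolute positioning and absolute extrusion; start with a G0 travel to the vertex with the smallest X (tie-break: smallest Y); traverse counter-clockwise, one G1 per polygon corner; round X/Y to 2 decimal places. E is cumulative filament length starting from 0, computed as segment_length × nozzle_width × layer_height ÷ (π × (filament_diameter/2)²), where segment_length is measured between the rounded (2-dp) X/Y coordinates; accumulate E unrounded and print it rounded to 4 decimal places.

G0 X-8.32 Y11.88 Z7.60
G1 X0.00 Y0.00 E0.7236
G1 X15.97 Y11.18 E1.6962
G1 X7.66 Y23.06 E2.4195
G1 X-8.32 Y11.88 E3.3925

At z = 7.6 mm: the cube (footprint 19.5×14.5) is included at this height; (rotated 35° about Z; rotation is an isometry so areas/perimeters/island counts are preserved). The outline is a single polygon with 4 vertices. Extrusion per mm of travel: 0.6 × 0.2 / (π × 0.875²) = 0.049890. Accumulating E over each segment gives final E = 3.3925.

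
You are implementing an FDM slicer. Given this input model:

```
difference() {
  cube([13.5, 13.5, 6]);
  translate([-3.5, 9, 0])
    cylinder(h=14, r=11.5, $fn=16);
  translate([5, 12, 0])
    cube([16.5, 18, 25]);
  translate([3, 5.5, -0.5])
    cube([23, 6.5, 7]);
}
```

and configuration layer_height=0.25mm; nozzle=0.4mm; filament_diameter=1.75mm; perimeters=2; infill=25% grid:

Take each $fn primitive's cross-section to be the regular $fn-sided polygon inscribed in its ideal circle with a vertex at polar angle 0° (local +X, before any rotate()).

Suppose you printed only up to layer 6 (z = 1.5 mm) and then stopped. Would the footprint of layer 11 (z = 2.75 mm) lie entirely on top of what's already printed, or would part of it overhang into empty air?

Compare the two slices. At z = 1.5: the cube (footprint 13.5×13.5) is included at this height (area 182.25 mm²); the r=11.5 cylinder at (-3.5, 9) contributes a regular 16-gon of circumradius 11.5 (area = (16/2)·11.500²·sin(360°/16) = 404.88 mm²); the cube at (5, 12) (footprint 16.5×18) is included at this height (area 297.00 mm²); the cube at (3, 5.5) is present — its section is the full 23×6.5 rectangle (area 149.50 mm²); Taking the first minus the rest: starting from the 13.5×13.5 cube (182.25 mm²), the r=11.5 cylinder at (-3.5, 9) partially overlaps it — only the 92.65 mm² overlap (of its 404.88 mm²) is removed, clipping the outline; the 16.5×18 cube at (5, 12) partially overlaps it — only the 9.37 mm² overlap (of its 297.00 mm²) is removed, clipping the outline; the 23×6.5 cube at (3, 5.5) partially overlaps it — only the 37.86 mm² overlap (of its 149.50 mm²) is removed, clipping the outline — area = 42.36 mm². At z = 2.75: the 13.5×13.5 cube contributes its full rectangle (area 182.25 mm²); the r=11.5 cylinder at (-3.5, 9) gives a regular 16-gon of circumradius 11.5 (constant along its height) (area = (16/2)·11.500²·sin(360°/16) = 404.88 mm²); the cube at (5, 12) (footprint 16.5×18) is included at this height (area 297.00 mm²); the cube at (3, 5.5) (footprint 23×6.5) is included at this height (area 149.50 mm²); Taking the first minus the rest: starting from the 13.5×13.5 cube (182.25 mm²), the r=11.5 cylinder at (-3.5, 9) partially overlaps it — only the 92.65 mm² overlap (of its 404.88 mm²) is removed, clipping the outline; the 16.5×18 cube at (5, 12) partially overlaps it — only the 9.37 mm² overlap (of its 297.00 mm²) is removed, clipping the outline; the 23×6.5 cube at (3, 5.5) partially overlaps it — only the 37.86 mm² overlap (of its 149.50 mm²) is removed, clipping the outline — area = 42.36 mm². Checking containment: the cross-section at z = 2.75 is a subset of the cross-section at z = 1.5.

entirely on top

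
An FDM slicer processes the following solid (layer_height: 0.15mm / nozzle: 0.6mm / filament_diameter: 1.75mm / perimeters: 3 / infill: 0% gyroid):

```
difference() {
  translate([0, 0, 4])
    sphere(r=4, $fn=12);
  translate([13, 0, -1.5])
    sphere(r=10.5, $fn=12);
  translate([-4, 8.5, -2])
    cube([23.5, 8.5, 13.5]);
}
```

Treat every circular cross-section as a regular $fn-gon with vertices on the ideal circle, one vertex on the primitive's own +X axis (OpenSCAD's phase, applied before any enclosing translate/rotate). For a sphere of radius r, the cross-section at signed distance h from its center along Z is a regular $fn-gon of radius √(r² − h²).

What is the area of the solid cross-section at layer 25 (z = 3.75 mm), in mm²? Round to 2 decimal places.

47.80 mm²

At z = 3.75 mm: the r=4 sphere slices to a regular 12-gon of circumradius 3.992 (√(r²−h²) with h=0.25 from center) (area = (12/2)·3.992²·sin(360°/12) = 47.81 mm²); the r=10.5 sphere at (13, 0) slices to a regular 12-gon of circumradius 9.093 (√(r²−h²) with h=5.25 from center) (area = (12/2)·9.093²·sin(360°/12) = 248.06 mm²); the cube at (-4, 8.5) (footprint 23.5×8.5) is included at this height (area 199.75 mm²); After the difference (first − rest): starting from the r=4 sphere (47.81 mm²), the r=10.5 sphere at (13, 0) partially overlaps it — only the 0.01 mm² overlap (of its 248.06 mm²) is removed, clipping the outline; the 23.5×8.5 cube at (-4, 8.5) misses the remaining region (no effect) — area = 47.80 mm². Overall, the cross-section is a single solid region. Net area = 47.80 mm².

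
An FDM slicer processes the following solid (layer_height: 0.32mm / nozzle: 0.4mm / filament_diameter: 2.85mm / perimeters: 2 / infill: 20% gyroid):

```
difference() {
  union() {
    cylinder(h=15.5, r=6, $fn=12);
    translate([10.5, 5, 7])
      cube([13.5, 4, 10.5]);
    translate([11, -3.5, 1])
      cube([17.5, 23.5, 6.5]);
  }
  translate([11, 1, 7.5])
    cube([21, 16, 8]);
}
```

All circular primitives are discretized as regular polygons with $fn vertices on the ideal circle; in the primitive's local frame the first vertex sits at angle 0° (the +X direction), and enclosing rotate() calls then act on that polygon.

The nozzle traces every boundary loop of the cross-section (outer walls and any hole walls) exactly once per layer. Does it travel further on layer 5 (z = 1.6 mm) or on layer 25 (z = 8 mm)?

layer 5 (z = 1.6 mm)

Layer 5 (z = 1.6): the cylinder: section is a regular 12-gon, circumradius r=6 (perimeter = 2·12·6.000·sin(180°/12) = 37.27 mm); the cube at (10.5, 5) is not intersected at this z (z outside [7, 17.5]); the cube at (11, -3.5) is present — its section is the full 17.5×23.5 rectangle (perimeter 82.00 mm); Merging all regions: the 2 present regions are separate (no shared area or edge), so areas and boundary lengths simply add and each stays a separate island — boundary = 119.27 mm; the cube at (11, 1) does not reach this height (z outside [7.5, 15.5]); Taking the first minus the rest: none of the subtracted shapes is present at this height, so that combined region is unchanged — boundary = 119.27 mm. So its perimeter = 119.27 mm. Layer 25 (z = 8): the cylinder: section is a regular 12-gon, circumradius r=6 (perimeter = 2·12·6.000·sin(180°/12) = 37.27 mm); the cube at (10.5, 5) (footprint 13.5×4) is included at this height (perimeter 35.00 mm); the cube at (11, -3.5) is absent (z outside [1, 7.5]); Merging all regions: the 2 present regions are separate (no shared area or edge), so areas and boundary lengths simply add and each stays a separate island — boundary = 72.27 mm; the cube at (11, 1) (footprint 21×16) is included at this height (perimeter 74.00 mm); After the difference (first − rest): starting from that combined region, the 21×16 cube at (11, 1) partially overlaps it — only the 52.00 mm² overlap (of its 336.00 mm²) is removed, clipping the outline — boundary = 46.27 mm. So its perimeter = 46.27 mm. Layer 5 is larger (119.27 vs 46.27 mm).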